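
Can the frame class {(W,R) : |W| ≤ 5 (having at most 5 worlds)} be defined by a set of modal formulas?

If a class were modally definable it would be closed under disjoint unions (Goldblatt–Thomason).
Any modal formula valid on each of 6 disjoint one-world frames is valid on their disjoint union (validity is preserved under disjoint unions). Each one-world frame has |W|=1≤5, but the union has |W|=6.
So the class is not modally definable.

No — not modally definable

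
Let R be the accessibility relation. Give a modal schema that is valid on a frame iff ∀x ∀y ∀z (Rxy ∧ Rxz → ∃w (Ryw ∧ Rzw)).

A defining formula is ◇□p → □◇p (the .2 axiom).
Suppose ◇□p→□◇p is valid. Take Rxy, Rxz and set V(p)={w : Ryw}. Then □p at y so ◇□p at x, so □◇p at x, so ◇p at z, giving w with Rzw and Ryw.

◇□p → □◇p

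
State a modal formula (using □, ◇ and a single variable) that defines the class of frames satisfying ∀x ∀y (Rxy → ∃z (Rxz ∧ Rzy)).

□□q → □q

A defining formula is □□q → □q (the C4 axiom).
Suppose □□q→□q is valid. Take Rxy and set V(q)={w : xR²w}. Then □□q at x, so □q at x, so q at y, i.e. ∃z(Rxz∧Rzy).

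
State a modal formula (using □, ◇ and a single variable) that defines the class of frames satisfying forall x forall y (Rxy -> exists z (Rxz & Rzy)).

A defining formula is □□ψ → □ψ (the C4 axiom).
Suppose □□ψ→□ψ is valid. Take Rxy and set V(ψ)={w : xR²w}. Then □□ψ at x, so □ψ at x, so ψ at y, i.e. ∃z(Rxz∧Rzy).

□□ψ → □ψ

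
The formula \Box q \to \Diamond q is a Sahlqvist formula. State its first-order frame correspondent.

Seriality

Suppose □q→◇q is valid. At any x set V(q)=W. Then □q at x, so ◇q at x, so x has a successor.
Conversely, any frame satisfying \forall x \exists y Rxy validates the schema.
So the correspondent is seriality.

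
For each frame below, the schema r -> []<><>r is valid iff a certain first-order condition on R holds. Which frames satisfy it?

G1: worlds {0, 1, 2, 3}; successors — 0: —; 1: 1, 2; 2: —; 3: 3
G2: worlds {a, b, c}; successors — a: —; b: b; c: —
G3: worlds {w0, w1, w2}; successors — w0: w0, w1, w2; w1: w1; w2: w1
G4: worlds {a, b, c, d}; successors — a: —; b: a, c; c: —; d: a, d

This is the axiom for a generalized confluence (Geach) condition; its first-order frame correspondent is forall x forall z (xRz -> exists w (x = w & z R^2 w)).
G1: fails — 1R2 but no w with 1=w and 2R²w.
G2: satisfies the condition.
G3: fails — w0Rw1 but no w with w0=w and w1R²w.
G4: fails — bRa but no w with b=w and aR²w.
Valid on: G2.

G2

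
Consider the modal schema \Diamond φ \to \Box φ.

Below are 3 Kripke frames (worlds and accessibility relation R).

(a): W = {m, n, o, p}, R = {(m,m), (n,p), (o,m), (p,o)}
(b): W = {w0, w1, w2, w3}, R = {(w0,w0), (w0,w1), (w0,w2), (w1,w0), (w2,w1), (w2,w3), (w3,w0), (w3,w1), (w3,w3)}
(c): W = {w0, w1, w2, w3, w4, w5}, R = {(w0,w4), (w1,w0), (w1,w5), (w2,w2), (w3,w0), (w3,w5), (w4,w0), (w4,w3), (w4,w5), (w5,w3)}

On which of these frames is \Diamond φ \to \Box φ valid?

The schema corresponds to partial functionality: \forall x \forall y \forall z (Rxy \wedge Rxz \to y = z).
(a): satisfies the condition.
(b): fails — w0 sees both w0 and w1.
(c): fails — w1 sees both w0 and w5.
Valid on: (a).

(a)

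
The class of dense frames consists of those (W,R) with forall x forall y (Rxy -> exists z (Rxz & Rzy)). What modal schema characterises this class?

□□s → □s

A defining formula is □□s → □s (the C4 axiom).
Suppose □□s→□s is valid. Take Rxy and set V(s)={w : xR²w}. Then □□s at x, so □s at x, so s at y, i.e. ∃z(Rxz∧Rzy).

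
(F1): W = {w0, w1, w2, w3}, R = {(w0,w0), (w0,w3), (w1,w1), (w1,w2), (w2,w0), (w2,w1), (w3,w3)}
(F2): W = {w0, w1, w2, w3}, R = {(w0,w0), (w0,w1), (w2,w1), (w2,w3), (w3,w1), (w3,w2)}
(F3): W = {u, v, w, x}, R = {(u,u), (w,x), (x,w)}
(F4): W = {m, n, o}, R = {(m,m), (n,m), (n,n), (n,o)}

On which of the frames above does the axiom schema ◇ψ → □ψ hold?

This is the axiom for partial functionality; its first-order frame correspondent is ∀x ∀y ∀z (Rxy ∧ Rxz → y = z).
(F1): fails — w0 sees both w0 and w3.
(F2): fails — w0 sees both w0 and w1.
(F3): holds.
(F4): fails — n sees both m and n.
Valid on: (F3).

(F3)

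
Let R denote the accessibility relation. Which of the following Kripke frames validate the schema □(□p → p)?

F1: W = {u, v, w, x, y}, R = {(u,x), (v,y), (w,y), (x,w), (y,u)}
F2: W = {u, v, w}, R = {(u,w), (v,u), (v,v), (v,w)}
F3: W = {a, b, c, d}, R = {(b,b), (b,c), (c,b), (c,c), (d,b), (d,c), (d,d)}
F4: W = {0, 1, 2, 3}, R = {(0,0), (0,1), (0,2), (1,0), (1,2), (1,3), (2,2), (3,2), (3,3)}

F3

The schema corresponds to shift-reflexivity: ∀x ∀y (Rxy → Ryy).
F1: fails — Rxw but not Rww.
F2: fails — Rvu but not Ruu.
F3: satisfies the condition.
F4: fails — R01 but not R11.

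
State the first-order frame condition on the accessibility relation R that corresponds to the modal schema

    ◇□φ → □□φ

This is a Sahlqvist (Geach-type) schema ◇^1□^1φ → □^2◇^0φ.
Minimal-valuation argument: fix x; take any y with xR^1y and any z with xR^2z. Set V(φ) to the set of worlds R-reachable from y in exactly 1 step. Then □^1φ holds at y, so the antecedent holds at x; validity forces ◇^0φ at z, giving a w with zR^0w and yR^1w.
First-order correspondent: ∀x ∀y ∀z ((xRy ∧ xR²z) → ∃w (yRw ∧ z = w)).

∀x ∀y ∀z ((xRy ∧ xR²z) → ∃w (yRw ∧ z = w))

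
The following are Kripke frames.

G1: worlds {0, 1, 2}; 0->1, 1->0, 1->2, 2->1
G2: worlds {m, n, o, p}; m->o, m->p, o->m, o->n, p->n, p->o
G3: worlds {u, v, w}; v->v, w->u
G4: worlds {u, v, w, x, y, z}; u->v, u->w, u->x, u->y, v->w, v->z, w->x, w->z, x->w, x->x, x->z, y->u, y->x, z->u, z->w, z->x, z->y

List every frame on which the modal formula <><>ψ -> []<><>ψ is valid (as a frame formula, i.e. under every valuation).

G3

Frame correspondent (Sahlqvist): forall x forall y forall z ((x R^2 y & xRz) -> exists w (y = w & z R^2 w)) — i.e. a generalized confluence (Geach) condition.
G1: fails — 0R²0, 0R1 but no w with 0=w and 1R²w.
G2: fails — mR²m, mRo but no w with m=w and oR²w.
G3: satisfies the condition.
G4: fails — uR²u, uRy but no t with u=t and yR²t.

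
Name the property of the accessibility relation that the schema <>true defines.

◇⊤ holds at w iff w has a successor, so frame-validity of ◇⊤ is exactly seriality. Equivalently via □A → ◇A:
Suppose □A→◇A is valid. At any x set V(A)=W. Then □A at x, so ◇A at x, so x has a successor.

seriality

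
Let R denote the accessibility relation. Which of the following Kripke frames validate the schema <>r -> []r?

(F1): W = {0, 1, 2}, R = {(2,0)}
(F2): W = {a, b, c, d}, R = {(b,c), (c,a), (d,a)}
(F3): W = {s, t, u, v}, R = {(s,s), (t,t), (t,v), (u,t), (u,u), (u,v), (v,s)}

The schema corresponds to partial functionality: forall x forall y forall z (Rxy & Rxz -> y = z).
(F1): holds.
(F2): holds.
(F3): fails — t sees both t and v.
Valid on: (F1), (F2).

(F1), (F2)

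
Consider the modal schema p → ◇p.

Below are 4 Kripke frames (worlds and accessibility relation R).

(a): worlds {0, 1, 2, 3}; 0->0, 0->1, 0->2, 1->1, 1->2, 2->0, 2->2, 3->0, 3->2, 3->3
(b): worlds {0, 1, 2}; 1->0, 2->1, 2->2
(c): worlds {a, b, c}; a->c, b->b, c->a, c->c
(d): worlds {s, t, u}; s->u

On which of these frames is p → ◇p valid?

(a)

This is the axiom for reflexivity; its first-order frame correspondent is ∀x Rxx.
(a): condition met.
(b): fails — world 0 does not see itself.
(c): fails — world a does not see itself.
(d): fails — world s does not see itself.
Valid on: (a).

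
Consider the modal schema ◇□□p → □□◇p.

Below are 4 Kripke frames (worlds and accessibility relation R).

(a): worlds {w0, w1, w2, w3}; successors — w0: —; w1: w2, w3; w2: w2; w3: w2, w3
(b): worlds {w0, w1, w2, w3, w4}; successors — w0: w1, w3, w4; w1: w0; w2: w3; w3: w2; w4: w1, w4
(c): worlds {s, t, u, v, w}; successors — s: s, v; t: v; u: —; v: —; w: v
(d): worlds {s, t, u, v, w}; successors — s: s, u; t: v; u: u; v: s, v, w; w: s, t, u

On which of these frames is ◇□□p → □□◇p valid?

(a)

The schema corresponds to a generalized confluence (Geach) condition: ∀x ∀y ∀z ((xRy ∧ xR²z) → ∃w (yR²w ∧ zRw)).
(a): satisfies the condition.
(b): fails — w0Rw1, w0R²w1 but no w with w1R²w and w1Rw.
(c): fails — sRs, sR²v but no w* with sR²w* and vRw*.
(d): fails — vRs, vR²t but no w* with sR²w* and tRw*.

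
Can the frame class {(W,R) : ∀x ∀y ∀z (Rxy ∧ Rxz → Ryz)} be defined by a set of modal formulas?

Yes: it is the Euclidean property, defined by the 5 schema ◇r → □◇r.
Suppose ◇r→□◇r is valid. Take Rxy, Rxz and set V(r)={y}. Then ◇r at x, so □◇r at x, so ◇r at z, so some w with Rzw has r; w=y, i.e. Rzy. By symmetry of the argument, Ryz.

Yes — defined by ◇r → □◇r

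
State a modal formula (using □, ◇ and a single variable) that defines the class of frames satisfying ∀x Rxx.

□s → s

A defining formula is □s → s (the T axiom).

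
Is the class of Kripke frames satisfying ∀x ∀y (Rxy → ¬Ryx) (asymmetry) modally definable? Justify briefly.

Modal frame validity is preserved under surjective bounded morphisms.
The 3-cycle (worlds 0,1,2 with 0→1→2→0) is asymmetric. Mapping every world to a single reflexive point • is a surjective bounded morphism, and the reflexive point is not asymmetric (R•• but asymmetry requires ¬R••).
Hence asymmetry is not modally definable.

No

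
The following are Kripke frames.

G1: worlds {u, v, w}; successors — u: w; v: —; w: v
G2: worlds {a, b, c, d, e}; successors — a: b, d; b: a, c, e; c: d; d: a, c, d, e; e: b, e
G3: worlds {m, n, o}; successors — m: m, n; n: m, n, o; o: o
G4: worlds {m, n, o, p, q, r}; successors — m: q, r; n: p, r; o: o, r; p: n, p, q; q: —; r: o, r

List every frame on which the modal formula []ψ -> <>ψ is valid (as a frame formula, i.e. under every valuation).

G2, G3

The schema corresponds to seriality: forall x exists y Rxy.
G1: fails — world v has no successor.
G2: ✓.
G3: ✓.
G4: fails — world q has no successor.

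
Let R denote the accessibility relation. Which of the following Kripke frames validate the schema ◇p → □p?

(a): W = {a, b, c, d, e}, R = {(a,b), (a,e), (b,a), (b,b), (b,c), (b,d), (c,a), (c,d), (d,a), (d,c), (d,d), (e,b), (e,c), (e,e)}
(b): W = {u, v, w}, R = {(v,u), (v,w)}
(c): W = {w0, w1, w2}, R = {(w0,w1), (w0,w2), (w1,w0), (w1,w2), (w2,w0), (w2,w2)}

none

The schema corresponds to partial functionality: ∀x ∀y ∀z (Rxy ∧ Rxz → y = z).
(a): fails — a sees both b and e.
(b): fails — v sees both u and w.
(c): fails — w0 sees both w1 and w2.
Valid on no frame.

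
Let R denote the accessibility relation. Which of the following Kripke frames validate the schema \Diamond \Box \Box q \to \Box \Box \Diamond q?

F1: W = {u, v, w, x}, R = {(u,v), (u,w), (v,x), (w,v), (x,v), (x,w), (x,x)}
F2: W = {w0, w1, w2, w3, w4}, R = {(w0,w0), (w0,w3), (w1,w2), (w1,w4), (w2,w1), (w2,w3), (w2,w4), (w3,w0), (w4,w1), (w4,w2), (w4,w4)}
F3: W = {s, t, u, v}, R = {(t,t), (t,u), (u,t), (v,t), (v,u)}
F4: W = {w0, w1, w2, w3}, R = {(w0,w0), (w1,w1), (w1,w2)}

F3

Frame correspondent (Sahlqvist): \forall x \forall y \forall z ((xRy \wedge x R^2 z) \to \exists w (y R^2 w \wedge zRw)) — i.e. a generalized confluence (Geach) condition.
F1: fails — xRw, xR²w but no t with wR²t and wRt.
F2: fails — w1Rw4, w1R²w3 but no w with w4R²w and w3Rw.
F3: ✓.
F4: fails — w1Rw1, w1R²w2 but no w with w1R²w and w2Rw.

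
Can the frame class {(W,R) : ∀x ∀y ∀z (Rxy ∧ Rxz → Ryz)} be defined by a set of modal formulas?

The condition is the Euclidean property. A defining modal formula is ◇p → □◇p.
Suppose ◇p→□◇p is valid. Take Rxy, Rxz and set V(p)={y}. Then ◇p at x, so □◇p at x, so ◇p at z, so some w with Rzw has p; w=y, i.e. Rzy. By symmetry of the argument, Ryz.

Yes — defined by ◇p → □◇p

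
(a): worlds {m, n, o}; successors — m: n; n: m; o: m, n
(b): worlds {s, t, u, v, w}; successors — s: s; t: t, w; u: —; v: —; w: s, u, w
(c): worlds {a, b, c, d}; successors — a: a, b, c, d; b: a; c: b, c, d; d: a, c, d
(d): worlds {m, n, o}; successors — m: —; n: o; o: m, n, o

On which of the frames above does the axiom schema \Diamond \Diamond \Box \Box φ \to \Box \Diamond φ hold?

Frame correspondent (Sahlqvist): \forall x \forall y \forall z ((x R^2 y \wedge xRz) \to \exists w (y R^2 w \wedge zRw)) — i.e. a generalized confluence (Geach) condition.
(a): fails — oR²m, oRm but no w with mR²w and mRw.
(b): fails — tR²s, tRt but no w* with sR²w* and tRw*.
(c): holds.
(d): fails — nR²m, nRo but no w with mR²w and oRw.

(c)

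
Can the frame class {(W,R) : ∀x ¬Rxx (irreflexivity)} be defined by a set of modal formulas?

Not modally definable

Modal frame validity is preserved under surjective bounded morphisms.
The 4-cycle (worlds a,b,c,d with a→b→c→d→a) is irreflexive, and the map sending every world to a single reflexive point • is a surjective bounded morphism (forth: every edge maps to (•,•); back: every world has a successor). So any modal formula valid on the 4-cycle is also valid on the reflexive point, which is not irreflexive.
So no modal formula (or set of formulas) defines exactly the irreflexive frames.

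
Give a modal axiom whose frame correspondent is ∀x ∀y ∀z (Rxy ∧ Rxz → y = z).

◇p → □p

A defining formula is ◇p → □p (the CD axiom).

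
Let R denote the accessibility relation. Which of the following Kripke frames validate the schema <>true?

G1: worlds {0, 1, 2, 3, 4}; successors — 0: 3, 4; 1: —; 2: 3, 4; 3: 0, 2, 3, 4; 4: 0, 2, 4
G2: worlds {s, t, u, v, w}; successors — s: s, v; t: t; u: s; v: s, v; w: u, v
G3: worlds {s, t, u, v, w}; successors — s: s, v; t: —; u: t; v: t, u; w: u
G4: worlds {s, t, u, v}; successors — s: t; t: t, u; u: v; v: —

The schema corresponds to seriality: forall x exists y Rxy.
G1: fails — world 1 has no successor.
G2: ✓.
G3: fails — world t has no successor.
G4: fails — world v has no successor.

G2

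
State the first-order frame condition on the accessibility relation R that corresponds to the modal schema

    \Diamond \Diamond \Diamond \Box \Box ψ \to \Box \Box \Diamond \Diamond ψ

\forall x \forall y \forall z ((x R^3 y \wedge x R^2 z) \to \exists w (y R^2 w \wedge z R^2 w))

This is a Sahlqvist (Geach-type) schema ◇^3□^2ψ → □^2◇^2ψ.
First-order correspondent: \forall x \forall y \forall z ((x R^3 y \wedge x R^2 z) \to \exists w (y R^2 w \wedge z R^2 w)).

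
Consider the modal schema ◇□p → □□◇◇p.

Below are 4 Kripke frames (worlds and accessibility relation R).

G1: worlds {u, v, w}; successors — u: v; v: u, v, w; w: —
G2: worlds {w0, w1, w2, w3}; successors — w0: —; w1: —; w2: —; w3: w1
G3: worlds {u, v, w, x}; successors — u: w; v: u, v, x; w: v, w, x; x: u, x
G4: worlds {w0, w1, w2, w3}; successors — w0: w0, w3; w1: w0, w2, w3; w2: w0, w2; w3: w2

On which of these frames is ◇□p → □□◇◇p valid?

G2, G3, G4

This is the axiom for a generalized confluence (Geach) condition; its first-order frame correspondent is ∀x ∀y ∀z ((xRy ∧ xR²z) → ∃w (yRw ∧ zR²w)).
G1: fails — uRv, uR²w but no t with vRt and wR²t.
G2: holds.
G3: holds.
G4: holds.
Valid on: G2, G3, G4.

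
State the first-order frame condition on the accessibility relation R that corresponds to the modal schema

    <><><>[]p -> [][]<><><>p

forall x forall y forall z ((x R^3 y & x R^2 z) -> exists w (yRw & z R^3 w))

This is a Sahlqvist (Geach-type) schema ◇^3□^1p → □^2◇^3p.
First-order correspondent: forall x forall y forall z ((x R^3 y & x R^2 z) -> exists w (yRw & z R^3 w)).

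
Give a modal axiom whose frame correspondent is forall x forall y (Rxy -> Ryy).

□(□q → q)

This is shift-reflexivity; the standard corresponding axiom is T□: □(□q → q).
Suppose □(□q→q) is valid. Take Rxy and set V(q)={w : Ryw}. Then at y, □q holds; since □(□q→q) at x, □q→q at y, so q at y, i.e. Ryy.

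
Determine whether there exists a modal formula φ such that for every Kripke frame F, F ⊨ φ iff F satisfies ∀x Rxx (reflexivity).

This is a Sahlqvist condition; the T axiom □p → p defines it.

Definable; □p → p defines it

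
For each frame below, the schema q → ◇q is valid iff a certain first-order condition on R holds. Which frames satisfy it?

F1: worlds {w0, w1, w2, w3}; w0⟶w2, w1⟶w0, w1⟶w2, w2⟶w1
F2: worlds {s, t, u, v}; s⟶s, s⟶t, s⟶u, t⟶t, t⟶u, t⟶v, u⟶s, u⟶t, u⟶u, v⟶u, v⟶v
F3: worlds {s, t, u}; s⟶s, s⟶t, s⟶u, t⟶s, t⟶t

The schema corresponds to reflexivity: ∀x Rxx.
F1: fails — world w0 does not see itself.
F2: satisfies the condition.
F3: fails — world u does not see itself.

F2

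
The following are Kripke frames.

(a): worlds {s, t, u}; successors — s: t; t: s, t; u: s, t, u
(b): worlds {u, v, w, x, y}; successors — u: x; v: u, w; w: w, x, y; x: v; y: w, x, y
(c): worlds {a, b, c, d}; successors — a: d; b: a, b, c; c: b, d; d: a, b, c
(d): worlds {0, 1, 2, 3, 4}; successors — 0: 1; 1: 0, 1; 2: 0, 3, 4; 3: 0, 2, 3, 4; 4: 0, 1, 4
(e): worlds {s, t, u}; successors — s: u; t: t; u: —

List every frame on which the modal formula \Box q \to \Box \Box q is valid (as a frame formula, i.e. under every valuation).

(e)

The schema corresponds to transitivity: \forall x \forall y \forall z (Rxy \wedge Ryz \to Rxz).
(a): fails — Rst and Rts but not Rss.
(b): fails — Ryx and Rxv but not Ryv.
(c): fails — Rbc and Rcd but not Rbd.
(d): fails — R34 and R41 but not R31.
(e): condition met.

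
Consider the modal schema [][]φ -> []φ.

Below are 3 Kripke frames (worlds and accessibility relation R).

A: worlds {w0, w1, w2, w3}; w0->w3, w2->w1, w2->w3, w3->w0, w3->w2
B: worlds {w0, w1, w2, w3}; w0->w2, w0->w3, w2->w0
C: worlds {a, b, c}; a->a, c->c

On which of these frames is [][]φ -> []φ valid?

This is the axiom for density; its first-order frame correspondent is forall x forall y (Rxy -> exists z (Rxz & Rzy)).
A: fails — Rw3w2 but no z with Rw3z and Rzw2.
B: fails — Rw0w2 but no z with Rw0z and Rzw2.
C: satisfies the condition.
Valid on: C.

C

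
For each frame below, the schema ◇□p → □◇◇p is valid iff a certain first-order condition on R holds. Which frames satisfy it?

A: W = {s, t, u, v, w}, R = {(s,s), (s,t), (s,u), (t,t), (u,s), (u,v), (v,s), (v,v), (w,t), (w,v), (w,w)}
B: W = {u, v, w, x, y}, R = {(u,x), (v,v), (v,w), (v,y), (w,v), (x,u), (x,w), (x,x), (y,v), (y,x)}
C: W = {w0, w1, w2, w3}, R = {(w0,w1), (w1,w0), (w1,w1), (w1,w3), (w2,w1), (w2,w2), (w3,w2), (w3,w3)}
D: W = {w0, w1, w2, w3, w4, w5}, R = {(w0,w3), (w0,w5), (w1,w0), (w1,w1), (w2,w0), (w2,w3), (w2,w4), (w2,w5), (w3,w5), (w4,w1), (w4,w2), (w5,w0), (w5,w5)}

C

Frame correspondent (Sahlqvist): ∀x ∀y ∀z ((xRy ∧ xRz) → ∃w (yRw ∧ zR²w)) — i.e. a generalized confluence (Geach) condition.
A: fails — sRu, sRt but no w* with uRw* and tR²w*.
B: fails — xRu, xRw but no t with uRt and wR²t.
C: satisfies the condition.
D: fails — w2Rw4, w2Rw0 but no w with w4Rw and w0R²w.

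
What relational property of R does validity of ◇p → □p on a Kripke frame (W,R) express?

This schema is the CD axiom.
It corresponds to partial functionality: ∀x ∀y ∀z (Rxy ∧ Rxz → y = z).

partial functionality: ∀x ∀y ∀z (Rxy ∧ Rxz → y = z)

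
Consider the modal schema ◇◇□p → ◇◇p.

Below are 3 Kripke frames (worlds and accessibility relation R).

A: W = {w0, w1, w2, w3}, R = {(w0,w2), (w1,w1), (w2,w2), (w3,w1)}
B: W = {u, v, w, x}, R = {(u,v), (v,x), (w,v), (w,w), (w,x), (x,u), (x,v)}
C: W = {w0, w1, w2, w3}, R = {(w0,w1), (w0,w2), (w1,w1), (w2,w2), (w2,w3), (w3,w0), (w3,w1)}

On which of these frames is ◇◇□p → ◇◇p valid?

A, C

Frame correspondent (Sahlqvist): ∀x ∀y (xR²y → ∃w (yRw ∧ xR²w)) — i.e. a generalized confluence (Geach) condition.
A: holds.
B: fails — uR²x but no t with xRt and uR²t.
C: holds.
Valid on: A, C.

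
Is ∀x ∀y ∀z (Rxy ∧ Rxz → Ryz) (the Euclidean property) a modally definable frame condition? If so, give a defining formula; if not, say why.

The condition is the Euclidean property. A defining modal formula is ◇r → □◇r.

Yes, by ◇r → □◇r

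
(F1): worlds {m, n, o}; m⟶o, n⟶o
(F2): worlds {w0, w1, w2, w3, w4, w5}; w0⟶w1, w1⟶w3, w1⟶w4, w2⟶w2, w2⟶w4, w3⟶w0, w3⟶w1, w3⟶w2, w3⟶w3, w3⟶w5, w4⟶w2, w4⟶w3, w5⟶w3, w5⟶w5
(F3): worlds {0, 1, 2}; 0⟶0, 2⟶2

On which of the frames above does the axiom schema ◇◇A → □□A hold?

This is the axiom for a generalized confluence (Geach) condition; its first-order frame correspondent is ∀x ∀y ∀z ((xR²y ∧ xR²z) → ∃w (y = w ∧ z = w)).
(F1): satisfies the condition.
(F2): fails — w0R²w3, w0R²w4 but w3 ≠ w4.
(F3): satisfies the condition.
Valid on: (F1), (F3).

(F1), (F3)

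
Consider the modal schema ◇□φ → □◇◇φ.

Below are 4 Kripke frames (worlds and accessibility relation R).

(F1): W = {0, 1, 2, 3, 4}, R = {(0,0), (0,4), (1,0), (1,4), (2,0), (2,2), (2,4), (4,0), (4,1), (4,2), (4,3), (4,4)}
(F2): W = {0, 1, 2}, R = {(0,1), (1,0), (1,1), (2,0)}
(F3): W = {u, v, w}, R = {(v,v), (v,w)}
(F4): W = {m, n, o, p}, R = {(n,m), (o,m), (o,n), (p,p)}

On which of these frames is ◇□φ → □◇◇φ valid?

This is the axiom for a generalized confluence (Geach) condition; its first-order frame correspondent is ∀x ∀y ∀z ((xRy ∧ xRz) → ∃w (yRw ∧ zR²w)).
(F1): fails — 4R0, 4R3 but no w with 0Rw and 3R²w.
(F2): holds.
(F3): fails — vRv, vRw but no t with vRt and wR²t.
(F4): fails — nRm, nRm but no w with mRw and mR²w.

(F2)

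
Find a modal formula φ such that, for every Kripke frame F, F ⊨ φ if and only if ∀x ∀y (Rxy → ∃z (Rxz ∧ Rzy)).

The condition is density. The C4 schema □□r → □r defines it.
Suppose □□r→□r is valid. Take Rxy and set V(r)={w : xR²w}. Then □□r at x, so □r at x, so r at y, i.e. ∃z(Rxz∧Rzy).

□□r → □r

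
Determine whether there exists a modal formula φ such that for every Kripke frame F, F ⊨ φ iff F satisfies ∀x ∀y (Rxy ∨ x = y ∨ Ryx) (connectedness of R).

Modal frame validity is preserved under disjoint unions.
Take 2 disjoint single-world reflexive frames: each is trivially connected, but their disjoint union has 2 worlds with no edge between distinct components, so it is not connected.
So the class is not modally definable.

Not definable by any modal formula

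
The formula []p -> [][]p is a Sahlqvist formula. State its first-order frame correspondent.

transitivity

Suppose □p→□□p is valid. Take Rxy, Ryz and set V(p)={w : Rxw}. Then □p at x, so □□p at x, so □p at y, so p at z, i.e. Rxz.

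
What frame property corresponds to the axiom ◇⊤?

seriality

This schema is equivalent to the D axiom □p → ◇p.
Its frame correspondent is seriality — ∀x ∃y Rxy.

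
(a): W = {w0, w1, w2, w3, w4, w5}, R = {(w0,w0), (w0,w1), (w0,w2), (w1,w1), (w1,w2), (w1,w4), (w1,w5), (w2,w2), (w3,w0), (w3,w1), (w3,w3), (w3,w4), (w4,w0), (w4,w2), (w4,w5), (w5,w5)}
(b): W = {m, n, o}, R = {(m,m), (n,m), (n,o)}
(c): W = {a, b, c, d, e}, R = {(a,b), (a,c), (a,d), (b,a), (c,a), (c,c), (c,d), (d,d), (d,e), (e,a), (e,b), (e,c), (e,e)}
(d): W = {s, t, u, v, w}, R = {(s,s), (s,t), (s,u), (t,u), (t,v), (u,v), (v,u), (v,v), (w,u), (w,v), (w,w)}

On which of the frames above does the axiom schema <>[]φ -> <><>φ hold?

Frame correspondent (Sahlqvist): forall x forall y (xRy -> exists w (yRw & x R^2 w)) — i.e. a generalized confluence (Geach) condition.
(a): holds.
(b): fails — nRo but no w with oRw and nR²w.
(c): holds.
(d): holds.
Valid on: (a), (c), (d).

(a), (c), (d)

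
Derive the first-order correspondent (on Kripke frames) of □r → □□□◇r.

∀x ∀z (xR³z → ∃w (xRw ∧ zRw))

This is a Sahlqvist (Geach-type) schema ◇^0□^1r → □^3◇^1r.
First-order correspondent: ∀x ∀z (xR³z → ∃w (xRw ∧ zRw)).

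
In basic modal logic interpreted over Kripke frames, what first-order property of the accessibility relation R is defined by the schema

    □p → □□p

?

Transitivity

This schema is the 4 axiom.
It corresponds to transitivity: ∀x ∀y ∀z (Rxy ∧ Ryz → Rxz).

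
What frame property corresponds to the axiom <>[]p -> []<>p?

Suppose ◇□p→□◇p is valid. Take Rxy, Rxz and set V(p)={w : Ryw}. Then □p at y so ◇□p at x, so □◇p at x, so ◇p at z, giving w with Rzw and Ryw.

convergence: forall x forall y forall z (Rxy & Rxz -> exists w (Ryw & Rzw))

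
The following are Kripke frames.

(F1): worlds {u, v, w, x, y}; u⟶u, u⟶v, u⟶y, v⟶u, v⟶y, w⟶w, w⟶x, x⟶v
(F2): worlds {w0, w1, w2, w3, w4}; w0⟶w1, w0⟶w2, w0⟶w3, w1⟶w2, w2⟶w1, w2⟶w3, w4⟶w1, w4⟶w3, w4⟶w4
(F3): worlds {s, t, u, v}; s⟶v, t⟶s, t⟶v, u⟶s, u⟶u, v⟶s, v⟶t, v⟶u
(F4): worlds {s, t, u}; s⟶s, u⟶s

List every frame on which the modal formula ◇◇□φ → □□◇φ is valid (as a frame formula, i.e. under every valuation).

Frame correspondent (Sahlqvist): ∀x ∀y ∀z ((xR²y ∧ xR²z) → ∃w (yRw ∧ zRw)) — i.e. a generalized confluence (Geach) condition.
(F1): fails — uR²u, uR²y but no t with uRt and yRt.
(F2): fails — w0R²w1, w0R²w2 but no w with w1Rw and w2Rw.
(F3): fails — sR²s, sR²u but no w with sRw and uRw.
(F4): condition met.
Valid on: (F4).

(F4)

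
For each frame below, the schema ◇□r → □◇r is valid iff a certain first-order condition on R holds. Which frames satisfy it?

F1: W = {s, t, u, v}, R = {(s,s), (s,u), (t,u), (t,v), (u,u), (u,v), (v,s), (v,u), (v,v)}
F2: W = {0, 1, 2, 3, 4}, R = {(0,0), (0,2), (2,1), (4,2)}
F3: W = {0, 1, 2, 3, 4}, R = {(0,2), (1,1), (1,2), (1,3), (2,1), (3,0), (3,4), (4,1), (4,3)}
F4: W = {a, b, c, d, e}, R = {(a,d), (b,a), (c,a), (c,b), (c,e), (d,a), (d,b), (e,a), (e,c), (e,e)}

This is the axiom for convergence; its first-order frame correspondent is ∀x ∀y ∀z (Rxy ∧ Rxz → ∃w (Ryw ∧ Rzw)).
F1: ✓.
F2: fails — R00 and R02 but 0 and 2 have no common successor.
F3: fails — R12 and R13 but 2 and 3 have no common successor.
F4: fails — Rcb and Rca but b and a have no common successor.
Valid on: F1.

F1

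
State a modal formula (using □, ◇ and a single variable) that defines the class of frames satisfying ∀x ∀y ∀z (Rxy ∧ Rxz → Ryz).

A defining formula is ◇ψ → □◇ψ (the 5 axiom).

◇ψ → □◇ψ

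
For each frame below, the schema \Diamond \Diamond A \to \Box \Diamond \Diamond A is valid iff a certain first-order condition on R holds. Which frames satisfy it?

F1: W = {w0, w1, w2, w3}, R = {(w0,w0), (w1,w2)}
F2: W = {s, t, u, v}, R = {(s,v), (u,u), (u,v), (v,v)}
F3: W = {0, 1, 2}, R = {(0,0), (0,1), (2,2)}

F1

The schema corresponds to a generalized confluence (Geach) condition: \forall x \forall y \forall z ((x R^2 y \wedge xRz) \to \exists w (y = w \wedge z R^2 w)).
F1: condition met.
F2: fails — uR²u, uRv but no w with u=w and vR²w.
F3: fails — 0R²0, 0R1 but no w with 0=w and 1R²w.
Valid on: F1.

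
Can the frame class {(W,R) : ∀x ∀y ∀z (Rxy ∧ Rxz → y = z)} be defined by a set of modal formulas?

Yes — defined by ◇q → □q

Yes: it is partial functionality, defined by the CD schema ◇q → □q.
Suppose ◇q→□q is valid. Take Rxy, Rxz and set V(q)={y}. Then ◇q at x, so □q at x, so q at z, i.e. z=y.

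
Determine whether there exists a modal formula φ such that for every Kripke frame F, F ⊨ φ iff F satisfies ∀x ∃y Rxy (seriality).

The condition is seriality. A defining modal formula is □p → ◇p.
Suppose □p→◇p is valid. At any x set V(p)=W. Then □p at x, so ◇p at x, so x has a successor.

Yes — defined by □p → ◇p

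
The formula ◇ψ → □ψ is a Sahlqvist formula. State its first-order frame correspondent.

Partial functionality

Suppose ◇ψ→□ψ is valid. Take Rxy, Rxz and set V(ψ)={y}. Then ◇ψ at x, so □ψ at x, so ψ at z, i.e. z=y.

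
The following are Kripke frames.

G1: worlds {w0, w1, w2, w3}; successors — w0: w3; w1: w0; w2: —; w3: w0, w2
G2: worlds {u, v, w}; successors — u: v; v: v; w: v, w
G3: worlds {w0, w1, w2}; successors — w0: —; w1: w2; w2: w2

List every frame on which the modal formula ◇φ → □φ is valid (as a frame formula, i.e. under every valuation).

G3

This is the axiom for partial functionality; its first-order frame correspondent is ∀x ∀y ∀z (Rxy ∧ Rxz → y = z).
G1: fails — w3 sees both w0 and w2.
G2: fails — w sees both v and w.
G3: ✓.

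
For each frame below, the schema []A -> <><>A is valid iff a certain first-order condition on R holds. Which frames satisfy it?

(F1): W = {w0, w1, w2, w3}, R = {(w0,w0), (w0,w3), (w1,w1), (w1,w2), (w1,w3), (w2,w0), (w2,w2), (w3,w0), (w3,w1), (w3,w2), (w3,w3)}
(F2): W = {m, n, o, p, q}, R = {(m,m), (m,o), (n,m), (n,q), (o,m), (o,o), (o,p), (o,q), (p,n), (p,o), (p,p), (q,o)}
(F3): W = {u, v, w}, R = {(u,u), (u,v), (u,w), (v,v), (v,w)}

(F1), (F2)

The schema corresponds to a generalized confluence (Geach) condition: forall x exists w (xRw & x R^2 w).
(F1): satisfies the condition.
(F2): satisfies the condition.
(F3): fails — at w but no t with wRt and wR²t.
Valid on: (F1), (F2).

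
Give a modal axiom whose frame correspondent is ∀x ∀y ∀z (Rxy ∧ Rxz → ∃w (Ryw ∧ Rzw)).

This is convergence; the standard corresponding axiom is .2: ◇□s → □◇s.
Suppose ◇□s→□◇s is valid. Take Rxy, Rxz and set V(s)={w : Ryw}. Then □s at y so ◇□s at x, so □◇s at x, so ◇s at z, giving w with Rzw and Ryw.

◇□s → □◇s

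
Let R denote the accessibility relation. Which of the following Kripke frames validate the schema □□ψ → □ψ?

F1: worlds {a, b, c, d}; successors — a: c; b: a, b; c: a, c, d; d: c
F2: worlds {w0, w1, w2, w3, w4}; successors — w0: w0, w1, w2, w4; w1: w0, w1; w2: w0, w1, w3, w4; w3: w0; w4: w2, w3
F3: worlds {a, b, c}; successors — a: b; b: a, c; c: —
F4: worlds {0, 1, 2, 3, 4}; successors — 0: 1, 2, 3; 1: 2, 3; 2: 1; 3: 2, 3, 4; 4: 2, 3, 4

The schema corresponds to density: ∀x ∀y (Rxy → ∃z (Rxz ∧ Rzy)).
F1: satisfies the condition.
F2: fails — Rw4w2 but no z with Rw4z and Rzw2.
F3: fails — Rab but no z with Raz and Rzb.
F4: fails — R21 but no z with R2z and Rz1.

F1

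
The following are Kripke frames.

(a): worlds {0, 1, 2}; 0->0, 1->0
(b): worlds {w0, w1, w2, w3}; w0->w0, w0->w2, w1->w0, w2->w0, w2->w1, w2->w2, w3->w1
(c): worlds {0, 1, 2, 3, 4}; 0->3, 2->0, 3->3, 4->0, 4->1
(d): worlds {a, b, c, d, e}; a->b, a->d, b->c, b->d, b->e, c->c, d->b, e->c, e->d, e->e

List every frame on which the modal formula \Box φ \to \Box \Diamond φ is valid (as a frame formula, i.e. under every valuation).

The schema corresponds to a generalized confluence (Geach) condition: \forall x \forall z (xRz \to \exists w (xRw \wedge zRw)).
(a): ✓.
(b): fails — w3Rw1 but no w with w3Rw and w1Rw.
(c): fails — 2R0 but no w with 2Rw and 0Rw.
(d): fails — bRd but no w with bRw and dRw.

(a)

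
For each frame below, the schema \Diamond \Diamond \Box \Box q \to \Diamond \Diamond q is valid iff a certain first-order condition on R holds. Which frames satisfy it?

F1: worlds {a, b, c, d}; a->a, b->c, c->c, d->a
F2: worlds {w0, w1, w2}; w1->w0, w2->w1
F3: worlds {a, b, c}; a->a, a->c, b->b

F1

The schema corresponds to a generalized confluence (Geach) condition: \forall x \forall y (x R^2 y \to \exists w (y R^2 w \wedge x R^2 w)).
F1: holds.
F2: fails — w2R²w0 but no w with w0R²w and w2R²w.
F3: fails — aR²c but no w with cR²w and aR²w.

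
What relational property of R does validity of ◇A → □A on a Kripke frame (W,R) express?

Suppose ◇A→□A is valid. Take Rxy, Rxz and set V(A)={y}. Then ◇A at x, so □A at x, so A at z, i.e. z=y.
Conversely, any frame satisfying ∀x ∀y ∀z (Rxy ∧ Rxz → y = z) validates the schema.
So the correspondent is partial functionality.

Partial functionality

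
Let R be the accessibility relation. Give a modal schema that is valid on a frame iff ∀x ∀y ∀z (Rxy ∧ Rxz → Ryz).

◇q → □◇q

This is the Euclidean property; the standard corresponding axiom is 5: ◇q → □◇q.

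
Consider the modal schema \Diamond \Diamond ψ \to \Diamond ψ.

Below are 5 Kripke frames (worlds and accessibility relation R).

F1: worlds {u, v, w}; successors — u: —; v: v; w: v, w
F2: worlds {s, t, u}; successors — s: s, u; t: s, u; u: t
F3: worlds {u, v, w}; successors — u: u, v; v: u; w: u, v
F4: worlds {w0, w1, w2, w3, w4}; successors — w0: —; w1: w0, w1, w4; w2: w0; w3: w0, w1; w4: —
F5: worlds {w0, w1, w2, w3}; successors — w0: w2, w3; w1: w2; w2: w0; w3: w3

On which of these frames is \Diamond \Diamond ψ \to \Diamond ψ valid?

F1

This is the axiom for transitivity; its first-order frame correspondent is \forall x \forall y \forall z (Rxy \wedge Ryz \to Rxz).
F1: holds.
F2: fails — Rut and Rts but not Rus.
F3: fails — Rvu and Ruv but not Rvv.
F4: fails — Rw3w1 and Rw1w4 but not Rw3w4.
F5: fails — Rw1w2 and Rw2w0 but not Rw1w0.
Valid on: F1.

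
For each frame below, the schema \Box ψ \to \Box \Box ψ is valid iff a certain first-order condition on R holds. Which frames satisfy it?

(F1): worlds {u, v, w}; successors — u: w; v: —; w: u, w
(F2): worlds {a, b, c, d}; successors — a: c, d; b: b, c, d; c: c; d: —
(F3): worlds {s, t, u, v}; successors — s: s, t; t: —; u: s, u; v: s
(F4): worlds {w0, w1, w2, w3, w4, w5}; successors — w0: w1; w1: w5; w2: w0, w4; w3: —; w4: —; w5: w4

This is the axiom for transitivity; its first-order frame correspondent is \forall x \forall y \forall z (Rxy \wedge Ryz \to Rxz).
(F1): fails — Ruw and Rwu but not Ruu.
(F2): condition met.
(F3): fails — Rus and Rst but not Rut.
(F4): fails — Rw1w5 and Rw5w4 but not Rw1w4.
Valid on: (F2).

(F2)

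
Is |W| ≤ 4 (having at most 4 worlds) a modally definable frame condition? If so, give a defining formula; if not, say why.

No

If a class were modally definable it would be closed under disjoint unions (Goldblatt–Thomason).
Any modal formula valid on each of 5 disjoint one-world frames is valid on their disjoint union (validity is preserved under disjoint unions). Each one-world frame has |W|=1≤4, but the union has |W|=5.
So no modal formula (or set of formulas) defines exactly the |W|≤4 frames.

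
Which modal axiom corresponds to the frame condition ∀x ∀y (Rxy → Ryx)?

q → □◇q

The condition is symmetry. The B schema q → □◇q defines it.
Suppose q→□◇q is valid. Take Rxy and set V(q)={x}. Then q at x, so □◇q at x, so ◇q at y, so some z with Ryz has q; z=x, i.e. Ryx.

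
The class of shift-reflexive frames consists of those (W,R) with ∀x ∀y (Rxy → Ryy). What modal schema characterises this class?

This is shift-reflexivity; the standard corresponding axiom is T□: □(□r → r).
Suppose □(□r→r) is valid. Take Rxy and set V(r)={w : Ryw}. Then at y, □r holds; since □(□r→r) at x, □r→r at y, so r at y, i.e. Ryy.

□(□r → r)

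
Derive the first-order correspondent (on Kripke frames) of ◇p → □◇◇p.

∀x ∀y ∀z ((xRy ∧ xRz) → ∃w (y = w ∧ zR²w))

This is a Sahlqvist (Geach-type) schema ◇^1□^0p → □^1◇^2p.
Minimal-valuation argument: fix x; take any y with xR^1y and any z with xR^1z. Set V(p) to the set of worlds R-reachable from y in exactly 0 steps. Then □^0p holds at y, so the antecedent holds at x; validity forces ◇^2p at z, giving a w with zR^2w and yR^0w.
First-order correspondent: ∀x ∀y ∀z ((xRy ∧ xRz) → ∃w (y = w ∧ zR²w)).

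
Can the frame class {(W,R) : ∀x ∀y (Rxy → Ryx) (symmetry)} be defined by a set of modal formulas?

This is a Sahlqvist condition; the B axiom r → □◇r defines it.

Yes — defined by r → □◇r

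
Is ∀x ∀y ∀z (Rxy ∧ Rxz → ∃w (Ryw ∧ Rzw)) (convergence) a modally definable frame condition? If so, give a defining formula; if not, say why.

This is a Sahlqvist condition; the .2 axiom ◇□p → □◇p defines it.

Yes, by ◇□p → □◇p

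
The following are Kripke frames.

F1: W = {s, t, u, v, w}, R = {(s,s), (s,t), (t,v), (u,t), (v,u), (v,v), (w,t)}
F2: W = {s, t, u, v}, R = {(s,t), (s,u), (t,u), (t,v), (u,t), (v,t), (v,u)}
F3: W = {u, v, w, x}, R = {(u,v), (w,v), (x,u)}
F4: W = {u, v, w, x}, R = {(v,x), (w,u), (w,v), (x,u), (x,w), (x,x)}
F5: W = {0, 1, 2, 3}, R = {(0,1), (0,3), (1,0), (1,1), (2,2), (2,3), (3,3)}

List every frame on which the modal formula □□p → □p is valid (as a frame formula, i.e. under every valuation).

This is the axiom for density; its first-order frame correspondent is ∀x ∀y (Rxy → ∃z (Rxz ∧ Rzy)).
F1: fails — Rwt but no z with Rwz and Rzt.
F2: fails — Rtv but no z with Rtz and Rzv.
F3: fails — Ruv but no z with Ruz and Rzv.
F4: fails — Rwu but no z with Rwz and Rzu.
F5: satisfies the condition.

F5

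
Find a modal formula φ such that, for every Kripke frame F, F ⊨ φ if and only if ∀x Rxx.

This is reflexivity; the standard corresponding axiom is T: □p → p.
Suppose □p→p is valid. At any x set V(p)={w : Rxw}. Then □p holds at x, so p holds at x, i.e. Rxx.

□p → p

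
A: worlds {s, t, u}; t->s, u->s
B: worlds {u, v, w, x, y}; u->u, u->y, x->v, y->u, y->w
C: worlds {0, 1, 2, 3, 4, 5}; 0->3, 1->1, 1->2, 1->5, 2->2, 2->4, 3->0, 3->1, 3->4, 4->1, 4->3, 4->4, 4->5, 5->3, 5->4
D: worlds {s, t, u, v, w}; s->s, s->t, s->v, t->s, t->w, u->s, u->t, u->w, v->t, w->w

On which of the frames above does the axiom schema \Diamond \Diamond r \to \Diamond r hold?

Frame correspondent (Sahlqvist): \forall x \forall y \forall z (Rxy \wedge Ryz \to Rxz) — i.e. transitivity.
A: holds.
B: fails — Ruy and Ryw but not Ruw.
C: fails — R34 and R43 but not R33.
D: fails — Rus and Rsv but not Ruv.

A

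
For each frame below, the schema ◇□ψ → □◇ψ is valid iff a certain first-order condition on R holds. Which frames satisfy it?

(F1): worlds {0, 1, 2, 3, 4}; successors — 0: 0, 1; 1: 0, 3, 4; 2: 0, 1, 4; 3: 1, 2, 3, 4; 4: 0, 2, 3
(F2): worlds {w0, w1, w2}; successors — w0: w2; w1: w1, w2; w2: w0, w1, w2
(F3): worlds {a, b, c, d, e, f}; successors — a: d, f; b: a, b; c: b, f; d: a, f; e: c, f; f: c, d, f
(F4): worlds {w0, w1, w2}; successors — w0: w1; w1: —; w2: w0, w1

This is the axiom for convergence; its first-order frame correspondent is ∀x ∀y ∀z (Rxy ∧ Rxz → ∃w (Ryw ∧ Rzw)).
(F1): condition met.
(F2): condition met.
(F3): fails — Rbb and Rba but b and a have no common successor.
(F4): fails — Rw0w1 and Rw0w1 but w1 and w1 have no common successor.
Valid on: (F1), (F2).

(F1), (F2)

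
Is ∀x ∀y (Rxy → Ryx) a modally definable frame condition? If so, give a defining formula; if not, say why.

Yes — defined by q → □◇q

This is a Sahlqvist condition; the B axiom q → □◇q defines it.
Suppose q→□◇q is valid. Take Rxy and set V(q)={x}. Then q at x, so □◇q at x, so ◇q at y, so some z with Ryz has q; z=x, i.e. Ryx.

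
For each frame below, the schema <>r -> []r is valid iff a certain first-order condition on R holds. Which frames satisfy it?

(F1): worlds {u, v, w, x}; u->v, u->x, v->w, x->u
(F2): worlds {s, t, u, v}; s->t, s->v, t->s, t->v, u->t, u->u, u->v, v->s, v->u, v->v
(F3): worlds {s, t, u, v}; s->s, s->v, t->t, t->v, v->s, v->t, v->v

This is the axiom for partial functionality; its first-order frame correspondent is forall x forall y forall z (Rxy & Rxz -> y = z).
(F1): fails — u sees both v and x.
(F2): fails — s sees both t and v.
(F3): fails — s sees both s and v.
Valid on no frame.

none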